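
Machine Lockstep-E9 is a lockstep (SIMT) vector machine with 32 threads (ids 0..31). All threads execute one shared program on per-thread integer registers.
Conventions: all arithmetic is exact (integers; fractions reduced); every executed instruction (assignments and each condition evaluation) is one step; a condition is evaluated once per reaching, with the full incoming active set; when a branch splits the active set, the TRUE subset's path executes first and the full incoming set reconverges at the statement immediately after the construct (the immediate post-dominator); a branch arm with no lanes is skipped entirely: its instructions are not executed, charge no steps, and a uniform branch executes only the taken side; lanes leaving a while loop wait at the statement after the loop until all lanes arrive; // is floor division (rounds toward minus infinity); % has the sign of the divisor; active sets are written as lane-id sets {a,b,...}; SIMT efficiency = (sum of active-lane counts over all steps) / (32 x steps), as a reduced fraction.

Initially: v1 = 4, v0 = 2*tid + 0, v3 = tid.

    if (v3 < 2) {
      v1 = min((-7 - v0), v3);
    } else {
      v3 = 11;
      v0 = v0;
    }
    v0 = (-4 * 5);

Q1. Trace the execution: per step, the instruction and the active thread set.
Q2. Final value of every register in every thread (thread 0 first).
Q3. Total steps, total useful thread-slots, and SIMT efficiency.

step 0: eval (v3 < 2)                {0,1,2,3,4,5,6,7,8,9,10,11,12,13,14,15,16,17,18,19,20,21,22,23,24,25,26,27,28,29,30,31}
step 1: v1 <- min((-7 - v0), v3)     {0,1}
step 2: v3 <- 11                     {2,3,4,5,6,7,8,9,10,11,12,13,14,15,16,17,18,19,20,21,22,23,24,25,26,27,28,29,30,31}
step 3: v0 <- v0                     {2,3,4,5,6,7,8,9,10,11,12,13,14,15,16,17,18,19,20,21,22,23,24,25,26,27,28,29,30,31}
step 4: v0 <- (-4 * 5)               {0,1,2,3,4,5,6,7,8,9,10,11,12,13,14,15,16,17,18,19,20,21,22,23,24,25,26,27,28,29,30,31}

Answer: 5 steps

v1: -7,-9,4,4,4,4,4,4,4,4,4,4,4,4,4,4,4,4,4,4,4,4,4,4,4,4,4,4,4,4,4,4
v0: -20,-20,-20,-20,-20,-20,-20,-20,-20,-20,-20,-20,-20,-20,-20,-20,-20,-20,-20,-20,-20,-20,-20,-20,-20,-20,-20,-20,-20,-20,-20,-20
v3: 0,1,11,11,11,11,11,11,11,11,11,11,11,11,11,11,11,11,11,11,11,11,11,11,11,11,11,11,11,11,11,11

steps = 5; useful = 126; efficiency = 126/160 = 63/80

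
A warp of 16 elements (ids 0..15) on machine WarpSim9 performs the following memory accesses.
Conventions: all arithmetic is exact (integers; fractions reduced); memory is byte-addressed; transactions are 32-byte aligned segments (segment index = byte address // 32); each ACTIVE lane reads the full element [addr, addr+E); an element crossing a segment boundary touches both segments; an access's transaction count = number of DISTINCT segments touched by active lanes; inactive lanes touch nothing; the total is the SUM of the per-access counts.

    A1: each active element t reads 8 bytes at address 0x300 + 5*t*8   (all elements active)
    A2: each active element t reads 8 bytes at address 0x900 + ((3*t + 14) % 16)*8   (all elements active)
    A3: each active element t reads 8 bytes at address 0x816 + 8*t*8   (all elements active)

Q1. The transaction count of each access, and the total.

A1: 16 transactions
A2: 4 transactions
A3: 16 transactions

Answer: 16,4,16; total 36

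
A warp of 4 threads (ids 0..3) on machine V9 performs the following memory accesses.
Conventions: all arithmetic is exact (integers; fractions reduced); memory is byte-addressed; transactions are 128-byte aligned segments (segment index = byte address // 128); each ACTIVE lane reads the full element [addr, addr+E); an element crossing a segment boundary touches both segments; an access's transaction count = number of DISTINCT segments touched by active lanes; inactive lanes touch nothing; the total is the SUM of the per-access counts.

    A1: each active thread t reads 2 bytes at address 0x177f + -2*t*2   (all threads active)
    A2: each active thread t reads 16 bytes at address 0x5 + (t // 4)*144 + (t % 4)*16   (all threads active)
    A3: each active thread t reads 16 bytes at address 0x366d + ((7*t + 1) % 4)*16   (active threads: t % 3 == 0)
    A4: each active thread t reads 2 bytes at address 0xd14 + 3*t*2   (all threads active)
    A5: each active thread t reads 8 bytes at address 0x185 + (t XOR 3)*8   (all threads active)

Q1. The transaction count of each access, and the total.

A1: 2 transactions
A2: 1 transaction
A3: 2 transactions
A4: 1 transaction
A5: 1 transaction

Answer: 2,1,2,1,1; total 7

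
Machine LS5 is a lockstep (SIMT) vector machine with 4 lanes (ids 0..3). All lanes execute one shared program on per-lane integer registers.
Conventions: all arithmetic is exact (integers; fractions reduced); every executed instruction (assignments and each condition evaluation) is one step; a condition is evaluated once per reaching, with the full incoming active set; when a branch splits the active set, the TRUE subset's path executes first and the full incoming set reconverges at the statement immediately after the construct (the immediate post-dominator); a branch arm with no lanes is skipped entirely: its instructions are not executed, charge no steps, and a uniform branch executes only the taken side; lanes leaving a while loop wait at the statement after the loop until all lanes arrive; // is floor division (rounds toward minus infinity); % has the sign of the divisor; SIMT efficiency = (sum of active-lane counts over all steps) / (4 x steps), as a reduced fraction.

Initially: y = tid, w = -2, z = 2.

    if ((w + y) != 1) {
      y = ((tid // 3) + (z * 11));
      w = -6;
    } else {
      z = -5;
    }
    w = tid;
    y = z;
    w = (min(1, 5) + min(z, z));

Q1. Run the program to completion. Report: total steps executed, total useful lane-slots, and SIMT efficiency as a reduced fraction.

Answer: 7 steps, 23 useful, 23/28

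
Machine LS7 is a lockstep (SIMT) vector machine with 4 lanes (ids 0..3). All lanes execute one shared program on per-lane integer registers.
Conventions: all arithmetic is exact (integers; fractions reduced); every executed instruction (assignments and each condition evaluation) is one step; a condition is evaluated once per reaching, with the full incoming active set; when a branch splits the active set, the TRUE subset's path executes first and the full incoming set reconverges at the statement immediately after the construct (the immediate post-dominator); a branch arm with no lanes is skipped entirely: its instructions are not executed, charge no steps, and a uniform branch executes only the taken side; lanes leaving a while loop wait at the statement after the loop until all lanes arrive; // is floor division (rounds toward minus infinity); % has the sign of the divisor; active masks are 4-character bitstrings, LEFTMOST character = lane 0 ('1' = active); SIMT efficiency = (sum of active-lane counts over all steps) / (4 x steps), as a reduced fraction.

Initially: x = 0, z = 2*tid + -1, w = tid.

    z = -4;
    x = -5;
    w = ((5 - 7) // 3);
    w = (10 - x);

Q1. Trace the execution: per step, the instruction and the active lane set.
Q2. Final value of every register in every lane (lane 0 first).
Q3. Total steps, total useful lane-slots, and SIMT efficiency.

step 0: z <- -4                      1111
step 1: x <- -5                      1111
step 2: w <- ((5 - 7) // 3)          1111
step 3: w <- (10 - x)                1111

Answer: 4 steps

x: -5,-5,-5,-5
z: -4,-4,-4,-4
w: 15,15,15,15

steps = 4; useful = 16; efficiency = 16/16 = 1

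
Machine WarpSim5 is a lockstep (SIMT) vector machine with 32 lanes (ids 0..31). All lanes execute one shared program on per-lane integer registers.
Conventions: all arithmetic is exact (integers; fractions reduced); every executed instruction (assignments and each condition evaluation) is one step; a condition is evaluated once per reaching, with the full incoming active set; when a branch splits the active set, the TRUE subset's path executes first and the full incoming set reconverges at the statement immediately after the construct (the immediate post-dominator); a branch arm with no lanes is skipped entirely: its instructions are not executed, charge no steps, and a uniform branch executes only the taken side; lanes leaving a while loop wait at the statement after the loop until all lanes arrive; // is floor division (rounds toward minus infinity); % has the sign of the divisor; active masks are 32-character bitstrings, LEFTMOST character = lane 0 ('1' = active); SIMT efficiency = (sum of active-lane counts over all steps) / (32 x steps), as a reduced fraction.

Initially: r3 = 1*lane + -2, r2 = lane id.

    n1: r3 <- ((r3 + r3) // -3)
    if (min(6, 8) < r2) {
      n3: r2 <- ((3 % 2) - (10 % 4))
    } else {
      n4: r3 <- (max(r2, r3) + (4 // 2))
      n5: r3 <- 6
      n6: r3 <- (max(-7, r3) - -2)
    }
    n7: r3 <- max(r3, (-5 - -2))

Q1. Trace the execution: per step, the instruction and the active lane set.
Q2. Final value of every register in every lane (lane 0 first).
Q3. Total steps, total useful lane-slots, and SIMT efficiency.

step 0: r3 <- ((r3 + r3) // -3)      11111111111111111111111111111111
step 1: eval (min(6, 8) < r2)        11111111111111111111111111111111
step 2: r2 <- ((3 % 2) - (10 % 4))   00000001111111111111111111111111
step 3: r3 <- (max(r2, r3) + (4 // 2)) 11111110000000000000000000000000
step 4: r3 <- 6                      11111110000000000000000000000000
step 5: r3 <- (max(-7, r3) - -2)     11111110000000000000000000000000
step 6: r3 <- max(r3, (-5 - -2))     11111111111111111111111111111111

Answer: 7 steps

r3: 8,8,8,8,8,8,8,-3,-3,-3,-3,-3,-3,-3,-3,-3,-3,-3,-3,-3,-3,-3,-3,-3,-3,-3,-3,-3,-3,-3,-3,-3
r2: 0,1,2,3,4,5,6,-1,-1,-1,-1,-1,-1,-1,-1,-1,-1,-1,-1,-1,-1,-1,-1,-1,-1,-1,-1,-1,-1,-1,-1,-1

steps = 7; useful = 142; efficiency = 142/224 = 71/112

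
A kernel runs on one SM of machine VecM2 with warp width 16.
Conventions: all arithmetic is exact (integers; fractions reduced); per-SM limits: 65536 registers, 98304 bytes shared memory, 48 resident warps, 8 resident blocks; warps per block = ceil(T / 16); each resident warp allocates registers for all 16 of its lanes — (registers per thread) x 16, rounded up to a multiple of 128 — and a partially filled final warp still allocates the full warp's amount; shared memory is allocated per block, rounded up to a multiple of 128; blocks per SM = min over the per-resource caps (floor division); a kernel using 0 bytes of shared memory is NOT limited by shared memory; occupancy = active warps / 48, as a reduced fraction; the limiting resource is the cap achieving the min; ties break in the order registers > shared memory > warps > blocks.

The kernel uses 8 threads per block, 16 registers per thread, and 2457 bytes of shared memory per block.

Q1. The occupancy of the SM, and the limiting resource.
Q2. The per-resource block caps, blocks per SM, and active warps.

Answer: occupancy 1/6, limited by blocks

registers: 256 blocks
shared memory: 38 blocks
warps: 48 blocks
blocks: 8 blocks

Answer: 8 blocks, 8 active warps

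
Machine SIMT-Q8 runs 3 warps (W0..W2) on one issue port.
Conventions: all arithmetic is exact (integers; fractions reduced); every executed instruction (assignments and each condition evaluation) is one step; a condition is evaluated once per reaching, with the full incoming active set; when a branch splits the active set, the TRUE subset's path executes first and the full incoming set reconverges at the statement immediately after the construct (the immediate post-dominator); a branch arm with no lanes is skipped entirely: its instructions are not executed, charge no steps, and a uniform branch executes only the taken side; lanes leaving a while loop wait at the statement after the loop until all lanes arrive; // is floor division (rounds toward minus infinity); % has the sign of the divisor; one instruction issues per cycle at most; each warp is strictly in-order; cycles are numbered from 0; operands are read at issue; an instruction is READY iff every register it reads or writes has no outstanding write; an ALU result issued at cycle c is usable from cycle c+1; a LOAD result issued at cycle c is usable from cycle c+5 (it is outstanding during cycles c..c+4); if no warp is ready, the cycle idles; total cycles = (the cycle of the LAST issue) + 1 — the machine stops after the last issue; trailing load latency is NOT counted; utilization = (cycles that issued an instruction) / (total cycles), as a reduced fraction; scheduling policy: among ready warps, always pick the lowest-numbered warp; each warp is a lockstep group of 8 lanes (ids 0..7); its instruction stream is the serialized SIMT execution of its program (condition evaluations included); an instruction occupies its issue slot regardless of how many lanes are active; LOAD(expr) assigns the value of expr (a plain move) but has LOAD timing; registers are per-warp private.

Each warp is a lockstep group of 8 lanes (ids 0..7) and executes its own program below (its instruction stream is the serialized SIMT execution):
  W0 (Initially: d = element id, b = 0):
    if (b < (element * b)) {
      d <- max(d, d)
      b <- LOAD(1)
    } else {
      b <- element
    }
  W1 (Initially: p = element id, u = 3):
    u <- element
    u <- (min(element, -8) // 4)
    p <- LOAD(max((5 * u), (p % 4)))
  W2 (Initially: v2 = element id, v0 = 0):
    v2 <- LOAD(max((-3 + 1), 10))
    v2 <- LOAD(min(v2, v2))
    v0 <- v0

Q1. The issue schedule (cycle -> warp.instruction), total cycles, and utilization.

cycle 0: W0.I0
cycle 1: W0.I1
cycle 2: W1.I0
cycle 3: W1.I1
cycle 4: W1.I2
cycle 5: W2.I0
cycle 6: idle
cycle 7: idle
cycle 8: idle
cycle 9: idle
cycle 10: W2.I1
cycle 11: W2.I2

Answer: 12 cycles, utilization 2/3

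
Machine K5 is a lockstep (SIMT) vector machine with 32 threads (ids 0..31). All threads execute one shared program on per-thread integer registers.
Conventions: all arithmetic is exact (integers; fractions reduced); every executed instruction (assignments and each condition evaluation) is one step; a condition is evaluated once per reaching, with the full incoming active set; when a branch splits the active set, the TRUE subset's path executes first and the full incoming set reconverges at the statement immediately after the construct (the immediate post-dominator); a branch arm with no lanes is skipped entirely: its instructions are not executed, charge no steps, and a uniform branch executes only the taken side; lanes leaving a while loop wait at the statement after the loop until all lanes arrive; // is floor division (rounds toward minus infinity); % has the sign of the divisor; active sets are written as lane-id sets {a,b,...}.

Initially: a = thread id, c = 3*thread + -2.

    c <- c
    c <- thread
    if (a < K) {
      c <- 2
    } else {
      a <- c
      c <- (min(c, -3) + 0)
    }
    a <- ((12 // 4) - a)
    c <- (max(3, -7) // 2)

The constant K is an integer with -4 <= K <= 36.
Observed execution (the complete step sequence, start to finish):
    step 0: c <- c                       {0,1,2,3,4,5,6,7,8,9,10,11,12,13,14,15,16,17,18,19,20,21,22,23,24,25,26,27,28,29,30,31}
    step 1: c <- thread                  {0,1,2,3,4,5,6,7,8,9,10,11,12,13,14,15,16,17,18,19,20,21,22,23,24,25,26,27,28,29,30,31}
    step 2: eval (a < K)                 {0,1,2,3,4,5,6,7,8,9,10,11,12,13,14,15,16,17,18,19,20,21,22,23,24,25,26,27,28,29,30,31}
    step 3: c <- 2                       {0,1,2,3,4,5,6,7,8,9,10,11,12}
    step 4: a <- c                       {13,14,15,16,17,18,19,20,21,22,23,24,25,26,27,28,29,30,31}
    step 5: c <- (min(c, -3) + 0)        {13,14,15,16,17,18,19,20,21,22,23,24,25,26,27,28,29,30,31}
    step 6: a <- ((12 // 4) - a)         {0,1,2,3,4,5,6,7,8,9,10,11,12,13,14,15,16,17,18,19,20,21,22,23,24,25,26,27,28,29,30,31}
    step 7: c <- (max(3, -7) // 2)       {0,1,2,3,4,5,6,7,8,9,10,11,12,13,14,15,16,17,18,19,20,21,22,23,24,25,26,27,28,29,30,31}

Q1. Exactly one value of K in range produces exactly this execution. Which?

Answer: K = 13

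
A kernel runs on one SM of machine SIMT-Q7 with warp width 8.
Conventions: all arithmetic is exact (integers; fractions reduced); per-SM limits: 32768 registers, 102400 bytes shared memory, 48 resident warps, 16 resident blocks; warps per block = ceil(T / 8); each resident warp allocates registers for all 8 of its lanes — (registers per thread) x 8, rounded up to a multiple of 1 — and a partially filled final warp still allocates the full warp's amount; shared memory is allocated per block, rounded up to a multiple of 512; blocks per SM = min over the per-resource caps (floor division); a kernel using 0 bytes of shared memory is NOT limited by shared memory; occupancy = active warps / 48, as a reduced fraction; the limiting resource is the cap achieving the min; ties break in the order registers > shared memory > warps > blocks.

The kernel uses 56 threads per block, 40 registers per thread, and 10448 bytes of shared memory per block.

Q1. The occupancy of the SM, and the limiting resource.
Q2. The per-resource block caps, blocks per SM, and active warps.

Answer: occupancy 7/8, limited by warps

registers: 14 blocks
shared memory: 9 blocks
warps: 6 blocks
blocks: 16 blocks

Answer: 6 blocks, 42 active warps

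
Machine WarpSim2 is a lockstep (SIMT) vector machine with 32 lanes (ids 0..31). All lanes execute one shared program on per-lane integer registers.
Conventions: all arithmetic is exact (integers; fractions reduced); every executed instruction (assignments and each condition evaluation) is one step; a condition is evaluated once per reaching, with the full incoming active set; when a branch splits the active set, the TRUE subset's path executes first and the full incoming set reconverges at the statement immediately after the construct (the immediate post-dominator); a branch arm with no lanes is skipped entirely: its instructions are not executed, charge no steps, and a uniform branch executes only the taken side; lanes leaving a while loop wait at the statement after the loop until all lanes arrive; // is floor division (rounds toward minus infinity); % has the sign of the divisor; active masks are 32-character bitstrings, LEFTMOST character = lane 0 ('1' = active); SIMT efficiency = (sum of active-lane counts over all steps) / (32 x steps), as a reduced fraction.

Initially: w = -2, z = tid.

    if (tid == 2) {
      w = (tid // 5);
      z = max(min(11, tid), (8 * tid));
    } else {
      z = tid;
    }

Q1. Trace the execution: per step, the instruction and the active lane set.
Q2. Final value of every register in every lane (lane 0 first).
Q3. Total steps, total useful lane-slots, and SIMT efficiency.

step 0: eval (tid == 2)              11111111111111111111111111111111
step 1: w <- (tid // 5)              00100000000000000000000000000000
step 2: z <- max(min(11, tid), (8 * tid)) 00100000000000000000000000000000
step 3: z <- tid                     11011111111111111111111111111111

Answer: 4 steps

w: -2,-2,0,-2,-2,-2,-2,-2,-2,-2,-2,-2,-2,-2,-2,-2,-2,-2,-2,-2,-2,-2,-2,-2,-2,-2,-2,-2,-2,-2,-2,-2
z: 0,1,16,3,4,5,6,7,8,9,10,11,12,13,14,15,16,17,18,19,20,21,22,23,24,25,26,27,28,29,30,31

steps = 4; useful = 65; efficiency = 65/128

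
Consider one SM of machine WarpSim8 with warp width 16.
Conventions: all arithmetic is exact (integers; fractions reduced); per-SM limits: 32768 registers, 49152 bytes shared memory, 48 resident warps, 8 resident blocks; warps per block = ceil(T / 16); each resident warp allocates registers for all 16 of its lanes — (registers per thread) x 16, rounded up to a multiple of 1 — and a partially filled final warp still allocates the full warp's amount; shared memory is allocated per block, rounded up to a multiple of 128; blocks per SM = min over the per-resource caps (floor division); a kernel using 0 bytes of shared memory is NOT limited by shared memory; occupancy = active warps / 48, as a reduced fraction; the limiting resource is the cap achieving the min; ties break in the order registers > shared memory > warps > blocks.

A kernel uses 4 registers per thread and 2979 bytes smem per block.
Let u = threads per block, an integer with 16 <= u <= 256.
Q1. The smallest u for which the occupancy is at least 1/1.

Answer: u = 81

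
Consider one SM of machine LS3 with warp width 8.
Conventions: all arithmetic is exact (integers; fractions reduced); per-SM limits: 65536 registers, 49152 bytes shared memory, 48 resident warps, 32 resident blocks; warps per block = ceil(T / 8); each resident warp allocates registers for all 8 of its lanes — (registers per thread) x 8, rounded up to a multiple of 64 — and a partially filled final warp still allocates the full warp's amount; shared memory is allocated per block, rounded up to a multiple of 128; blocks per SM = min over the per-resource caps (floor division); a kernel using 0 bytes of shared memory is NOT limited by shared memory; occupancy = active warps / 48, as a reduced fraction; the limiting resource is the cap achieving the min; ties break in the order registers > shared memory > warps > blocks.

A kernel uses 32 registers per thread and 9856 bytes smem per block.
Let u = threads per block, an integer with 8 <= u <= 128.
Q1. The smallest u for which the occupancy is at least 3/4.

Answer: u = 65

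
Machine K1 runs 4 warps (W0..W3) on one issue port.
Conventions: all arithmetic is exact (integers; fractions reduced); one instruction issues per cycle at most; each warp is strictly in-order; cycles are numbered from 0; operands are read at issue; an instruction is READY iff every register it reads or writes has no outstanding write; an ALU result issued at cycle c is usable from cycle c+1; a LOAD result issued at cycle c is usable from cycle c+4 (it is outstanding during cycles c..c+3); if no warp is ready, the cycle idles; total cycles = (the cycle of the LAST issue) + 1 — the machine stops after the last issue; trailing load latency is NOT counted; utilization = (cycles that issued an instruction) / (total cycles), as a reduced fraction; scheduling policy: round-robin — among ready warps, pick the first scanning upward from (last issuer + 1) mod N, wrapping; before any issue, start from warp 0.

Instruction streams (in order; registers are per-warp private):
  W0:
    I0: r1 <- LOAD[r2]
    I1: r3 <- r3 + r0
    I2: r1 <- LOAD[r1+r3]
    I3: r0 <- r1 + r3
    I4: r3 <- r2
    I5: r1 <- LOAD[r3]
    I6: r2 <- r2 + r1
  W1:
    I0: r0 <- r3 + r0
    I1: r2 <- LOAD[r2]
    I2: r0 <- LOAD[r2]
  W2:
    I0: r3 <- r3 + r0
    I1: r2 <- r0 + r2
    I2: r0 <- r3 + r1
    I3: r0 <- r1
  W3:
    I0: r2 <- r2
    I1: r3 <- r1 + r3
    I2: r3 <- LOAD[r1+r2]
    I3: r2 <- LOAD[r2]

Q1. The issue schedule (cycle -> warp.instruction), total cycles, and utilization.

cycle 0: W0.I0
cycle 1: W1.I0
cycle 2: W2.I0
cycle 3: W3.I0
cycle 4: W0.I1
cycle 5: W1.I1
cycle 6: W2.I1
cycle 7: W3.I1
cycle 8: W0.I2
cycle 9: W1.I2
cycle 10: W2.I2
cycle 11: W3.I2
cycle 12: W0.I3
cycle 13: W2.I3
cycle 14: W3.I3
cycle 15: W0.I4
cycle 16: W0.I5
cycle 17: idle
cycle 18: idle
cycle 19: idle
cycle 20: W0.I6

Answer: 21 cycles, utilization 6/7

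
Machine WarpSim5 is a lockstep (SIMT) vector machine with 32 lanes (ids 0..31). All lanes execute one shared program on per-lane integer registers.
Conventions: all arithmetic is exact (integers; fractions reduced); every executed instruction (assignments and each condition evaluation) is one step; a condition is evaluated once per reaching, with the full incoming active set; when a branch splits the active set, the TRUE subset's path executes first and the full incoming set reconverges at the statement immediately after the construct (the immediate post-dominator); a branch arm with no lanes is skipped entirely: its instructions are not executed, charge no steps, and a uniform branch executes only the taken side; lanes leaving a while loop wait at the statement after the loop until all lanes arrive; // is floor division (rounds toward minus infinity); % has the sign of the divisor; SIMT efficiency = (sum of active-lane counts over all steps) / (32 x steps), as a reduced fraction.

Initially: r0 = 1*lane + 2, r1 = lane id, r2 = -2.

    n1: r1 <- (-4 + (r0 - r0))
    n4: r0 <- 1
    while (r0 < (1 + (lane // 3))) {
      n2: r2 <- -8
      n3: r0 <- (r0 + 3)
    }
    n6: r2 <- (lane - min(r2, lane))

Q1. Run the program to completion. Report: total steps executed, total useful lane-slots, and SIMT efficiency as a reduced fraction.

Answer: 16 steps, 314 useful, 157/256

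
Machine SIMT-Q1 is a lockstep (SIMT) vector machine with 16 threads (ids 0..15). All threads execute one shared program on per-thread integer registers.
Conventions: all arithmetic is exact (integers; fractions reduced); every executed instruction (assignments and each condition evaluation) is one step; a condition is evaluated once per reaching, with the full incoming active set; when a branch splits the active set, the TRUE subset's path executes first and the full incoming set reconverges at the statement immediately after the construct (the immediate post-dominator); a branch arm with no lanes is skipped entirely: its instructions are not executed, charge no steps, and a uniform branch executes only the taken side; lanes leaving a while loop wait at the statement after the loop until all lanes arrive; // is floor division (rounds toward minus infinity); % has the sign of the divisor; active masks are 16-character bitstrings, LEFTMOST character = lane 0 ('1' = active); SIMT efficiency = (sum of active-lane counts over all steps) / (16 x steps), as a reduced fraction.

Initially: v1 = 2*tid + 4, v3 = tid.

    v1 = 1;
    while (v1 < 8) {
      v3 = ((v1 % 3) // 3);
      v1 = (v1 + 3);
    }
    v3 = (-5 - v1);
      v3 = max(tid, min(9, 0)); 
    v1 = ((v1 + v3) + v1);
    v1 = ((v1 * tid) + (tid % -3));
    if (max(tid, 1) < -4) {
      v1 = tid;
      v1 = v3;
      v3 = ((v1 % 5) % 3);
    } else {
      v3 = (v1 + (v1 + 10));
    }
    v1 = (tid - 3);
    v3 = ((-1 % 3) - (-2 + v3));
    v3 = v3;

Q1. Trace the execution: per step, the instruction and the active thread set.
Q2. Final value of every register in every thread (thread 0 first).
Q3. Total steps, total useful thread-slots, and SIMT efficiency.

step 0: v1 <- 1                      1111111111111111
step 1: eval (v1 < 8)                1111111111111111
step 2: v3 <- ((v1 % 3) // 3)        1111111111111111
step 3: v1 <- (v1 + 3)               1111111111111111
step 4: eval (v1 < 8)                1111111111111111
step 5: v3 <- ((v1 % 3) // 3)        1111111111111111
step 6: v1 <- (v1 + 3)               1111111111111111
step 7: eval (v1 < 8)                1111111111111111
step 8: v3 <- ((v1 % 3) // 3)        1111111111111111
step 9: v1 <- (v1 + 3)               1111111111111111
step 10: eval (v1 < 8)                1111111111111111
step 11: v3 <- (-5 - v1)              1111111111111111
step 12: v3 <- max(tid, min(9, 0))    1111111111111111
step 13: v1 <- ((v1 + v3) + v1)       1111111111111111
step 14: v1 <- ((v1 * tid) + (tid % -3)) 1111111111111111
step 15: eval (max(tid, 1) < -4)      1111111111111111
step 16: v3 <- (v1 + (v1 + 10))       1111111111111111
step 17: v1 <- (tid - 3)              1111111111111111
step 18: v3 <- ((-1 % 3) - (-2 + v3)) 1111111111111111
step 19: v3 <- v3                     1111111111111111

Answer: 20 steps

v1: -3,-2,-1,0,1,2,3,4,5,6,7,8,9,10,11,12
v3: -6,-44,-92,-144,-194,-254,-318,-380,-452,-528,-602,-686,-774,-860,-956,-1056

steps = 20; useful = 320; efficiency = 320/320 = 1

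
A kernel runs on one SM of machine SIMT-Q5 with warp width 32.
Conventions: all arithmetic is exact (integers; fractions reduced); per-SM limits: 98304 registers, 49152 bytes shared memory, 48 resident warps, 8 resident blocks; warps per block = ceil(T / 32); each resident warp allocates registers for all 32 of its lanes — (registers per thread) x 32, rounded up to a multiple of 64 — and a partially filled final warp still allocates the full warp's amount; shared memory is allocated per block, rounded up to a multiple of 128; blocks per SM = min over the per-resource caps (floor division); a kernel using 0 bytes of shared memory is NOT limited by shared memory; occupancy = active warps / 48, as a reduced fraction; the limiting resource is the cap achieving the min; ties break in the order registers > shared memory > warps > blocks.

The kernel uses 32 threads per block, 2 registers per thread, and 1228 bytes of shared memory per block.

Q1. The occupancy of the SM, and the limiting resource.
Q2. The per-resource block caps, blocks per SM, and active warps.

Answer: occupancy 1/6, limited by blocks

registers: 1536 blocks
shared memory: 38 blocks
warps: 48 blocks
blocks: 8 blocks

Answer: 8 blocks, 8 active warps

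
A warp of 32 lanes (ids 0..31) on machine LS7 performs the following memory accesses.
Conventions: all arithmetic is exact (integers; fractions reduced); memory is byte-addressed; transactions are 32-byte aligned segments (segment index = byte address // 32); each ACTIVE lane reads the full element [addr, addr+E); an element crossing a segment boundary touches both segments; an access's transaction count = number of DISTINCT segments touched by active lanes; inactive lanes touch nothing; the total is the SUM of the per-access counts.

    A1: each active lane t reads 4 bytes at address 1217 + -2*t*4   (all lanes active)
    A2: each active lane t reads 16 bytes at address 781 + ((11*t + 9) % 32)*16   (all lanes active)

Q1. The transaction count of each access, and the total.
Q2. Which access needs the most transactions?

A1: 9 transactions
A2: 17 transactions

Answer: 9,17; total 26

Answer: A2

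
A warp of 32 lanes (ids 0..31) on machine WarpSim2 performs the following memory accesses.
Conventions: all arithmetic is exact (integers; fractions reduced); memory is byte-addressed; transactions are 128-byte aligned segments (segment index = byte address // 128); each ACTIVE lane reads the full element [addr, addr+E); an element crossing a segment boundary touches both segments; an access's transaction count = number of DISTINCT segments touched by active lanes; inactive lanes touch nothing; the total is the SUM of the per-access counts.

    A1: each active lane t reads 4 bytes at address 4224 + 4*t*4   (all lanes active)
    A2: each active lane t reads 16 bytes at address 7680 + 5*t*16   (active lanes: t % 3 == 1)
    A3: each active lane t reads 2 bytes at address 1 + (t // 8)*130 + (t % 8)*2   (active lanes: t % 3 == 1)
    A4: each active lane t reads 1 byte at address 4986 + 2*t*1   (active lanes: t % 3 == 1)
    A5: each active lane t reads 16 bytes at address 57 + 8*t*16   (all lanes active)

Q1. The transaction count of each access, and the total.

A1: 4 transactions
A2: 11 transactions
A3: 4 transactions
A4: 2 transactions
A5: 32 transactions

Answer: 4,11,4,2,32; total 53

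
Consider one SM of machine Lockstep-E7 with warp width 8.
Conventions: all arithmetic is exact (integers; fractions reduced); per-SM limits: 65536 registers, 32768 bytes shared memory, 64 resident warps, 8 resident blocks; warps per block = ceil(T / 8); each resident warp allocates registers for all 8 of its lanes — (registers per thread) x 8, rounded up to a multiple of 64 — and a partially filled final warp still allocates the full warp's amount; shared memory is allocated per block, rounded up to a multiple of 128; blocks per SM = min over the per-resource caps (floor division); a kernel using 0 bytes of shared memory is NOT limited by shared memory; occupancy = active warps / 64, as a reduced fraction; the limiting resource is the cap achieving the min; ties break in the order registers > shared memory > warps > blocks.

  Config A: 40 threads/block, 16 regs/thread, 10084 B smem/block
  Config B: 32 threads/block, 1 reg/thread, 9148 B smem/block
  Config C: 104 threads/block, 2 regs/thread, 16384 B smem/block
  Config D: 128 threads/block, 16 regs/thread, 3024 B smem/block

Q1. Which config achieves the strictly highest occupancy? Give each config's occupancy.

occupancies: A 15/64, B 3/16, C 13/32, D 1

Answer: D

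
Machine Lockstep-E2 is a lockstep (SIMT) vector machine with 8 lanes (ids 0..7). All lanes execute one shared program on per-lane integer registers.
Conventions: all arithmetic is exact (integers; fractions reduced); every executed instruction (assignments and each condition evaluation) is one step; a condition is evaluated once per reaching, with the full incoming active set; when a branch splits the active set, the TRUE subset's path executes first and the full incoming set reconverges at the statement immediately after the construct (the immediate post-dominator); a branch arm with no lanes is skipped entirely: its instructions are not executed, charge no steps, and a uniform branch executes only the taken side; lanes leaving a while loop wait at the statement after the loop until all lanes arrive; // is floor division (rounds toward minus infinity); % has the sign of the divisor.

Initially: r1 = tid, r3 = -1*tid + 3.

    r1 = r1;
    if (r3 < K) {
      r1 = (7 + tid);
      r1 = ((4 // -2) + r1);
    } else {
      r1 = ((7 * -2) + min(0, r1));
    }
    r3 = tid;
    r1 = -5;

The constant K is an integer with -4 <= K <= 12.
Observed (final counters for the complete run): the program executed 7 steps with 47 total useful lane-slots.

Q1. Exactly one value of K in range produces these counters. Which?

Answer: K = 3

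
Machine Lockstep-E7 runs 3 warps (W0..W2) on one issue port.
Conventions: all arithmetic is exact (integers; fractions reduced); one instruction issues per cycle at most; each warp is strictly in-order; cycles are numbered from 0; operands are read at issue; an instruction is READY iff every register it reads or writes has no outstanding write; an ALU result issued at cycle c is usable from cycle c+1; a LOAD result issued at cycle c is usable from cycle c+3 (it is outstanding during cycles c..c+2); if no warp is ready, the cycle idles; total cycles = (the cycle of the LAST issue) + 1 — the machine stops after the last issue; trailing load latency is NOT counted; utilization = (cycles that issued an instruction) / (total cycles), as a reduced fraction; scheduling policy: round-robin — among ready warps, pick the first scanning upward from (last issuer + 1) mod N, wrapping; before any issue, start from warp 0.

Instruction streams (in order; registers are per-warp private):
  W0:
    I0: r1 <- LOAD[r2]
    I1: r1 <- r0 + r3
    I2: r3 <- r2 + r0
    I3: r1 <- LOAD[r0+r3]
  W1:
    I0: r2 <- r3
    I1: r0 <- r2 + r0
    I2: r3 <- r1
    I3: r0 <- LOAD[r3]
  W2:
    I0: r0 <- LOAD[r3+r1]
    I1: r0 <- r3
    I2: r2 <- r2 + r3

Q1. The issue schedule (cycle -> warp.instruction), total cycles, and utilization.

cycle 0: W0.I0
cycle 1: W1.I0
cycle 2: W2.I0
cycle 3: W0.I1
cycle 4: W1.I1
cycle 5: W2.I1
cycle 6: W0.I2
cycle 7: W1.I2
cycle 8: W2.I2
cycle 9: W0.I3
cycle 10: W1.I3

Answer: 11 cycles, utilization 1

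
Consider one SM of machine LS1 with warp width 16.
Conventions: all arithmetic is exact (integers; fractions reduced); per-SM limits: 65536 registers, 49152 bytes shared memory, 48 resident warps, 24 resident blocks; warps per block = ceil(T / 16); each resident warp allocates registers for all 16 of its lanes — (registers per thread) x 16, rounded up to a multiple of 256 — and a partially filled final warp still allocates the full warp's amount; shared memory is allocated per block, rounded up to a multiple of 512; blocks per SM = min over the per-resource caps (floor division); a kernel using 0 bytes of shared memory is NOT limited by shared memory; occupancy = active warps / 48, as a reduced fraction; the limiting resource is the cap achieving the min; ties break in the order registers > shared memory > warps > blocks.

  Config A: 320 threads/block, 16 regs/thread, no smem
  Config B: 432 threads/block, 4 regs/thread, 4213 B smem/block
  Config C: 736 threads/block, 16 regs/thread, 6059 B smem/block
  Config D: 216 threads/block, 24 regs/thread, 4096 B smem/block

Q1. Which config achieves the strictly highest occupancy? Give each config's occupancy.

occupancies: A 5/6, B 9/16, C 23/24, D 7/8

Answer: C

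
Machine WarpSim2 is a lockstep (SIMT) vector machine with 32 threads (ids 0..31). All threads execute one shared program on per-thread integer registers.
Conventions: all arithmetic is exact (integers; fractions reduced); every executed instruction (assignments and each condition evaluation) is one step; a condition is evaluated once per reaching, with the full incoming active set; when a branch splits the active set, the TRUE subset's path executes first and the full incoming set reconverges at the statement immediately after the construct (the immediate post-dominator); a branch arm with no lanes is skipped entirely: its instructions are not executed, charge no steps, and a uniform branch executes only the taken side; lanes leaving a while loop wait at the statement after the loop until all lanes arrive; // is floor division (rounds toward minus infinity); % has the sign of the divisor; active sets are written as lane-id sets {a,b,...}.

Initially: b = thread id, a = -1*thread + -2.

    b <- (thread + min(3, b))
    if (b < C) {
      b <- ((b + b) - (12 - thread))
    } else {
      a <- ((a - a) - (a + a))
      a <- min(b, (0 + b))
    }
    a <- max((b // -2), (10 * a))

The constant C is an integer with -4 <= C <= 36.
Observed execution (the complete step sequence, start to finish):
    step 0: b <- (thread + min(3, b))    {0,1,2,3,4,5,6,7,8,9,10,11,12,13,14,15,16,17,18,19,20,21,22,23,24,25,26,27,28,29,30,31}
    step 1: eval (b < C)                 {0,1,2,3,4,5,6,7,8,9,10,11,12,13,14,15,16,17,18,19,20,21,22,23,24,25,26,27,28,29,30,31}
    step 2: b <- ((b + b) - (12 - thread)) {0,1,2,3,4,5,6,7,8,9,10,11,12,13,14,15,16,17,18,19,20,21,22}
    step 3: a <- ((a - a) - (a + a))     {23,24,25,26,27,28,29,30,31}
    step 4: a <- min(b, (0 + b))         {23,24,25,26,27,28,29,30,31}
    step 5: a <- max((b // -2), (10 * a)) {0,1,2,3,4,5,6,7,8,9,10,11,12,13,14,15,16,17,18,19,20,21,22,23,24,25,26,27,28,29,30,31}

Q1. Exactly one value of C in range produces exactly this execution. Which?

Answer: C = 26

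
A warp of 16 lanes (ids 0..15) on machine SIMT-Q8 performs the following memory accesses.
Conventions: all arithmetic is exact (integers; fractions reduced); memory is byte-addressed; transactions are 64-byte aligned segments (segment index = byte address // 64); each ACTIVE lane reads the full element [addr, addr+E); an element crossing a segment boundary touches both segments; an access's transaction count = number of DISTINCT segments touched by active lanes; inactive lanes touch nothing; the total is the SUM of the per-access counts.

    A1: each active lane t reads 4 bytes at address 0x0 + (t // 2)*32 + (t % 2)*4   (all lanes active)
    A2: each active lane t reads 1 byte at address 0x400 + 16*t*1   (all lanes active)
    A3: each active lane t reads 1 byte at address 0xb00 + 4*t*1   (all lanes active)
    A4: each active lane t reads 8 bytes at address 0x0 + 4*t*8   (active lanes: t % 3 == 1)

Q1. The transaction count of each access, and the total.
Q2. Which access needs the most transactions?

A1: 4 transactions
A2: 4 transactions
A3: 1 transaction
A4: 5 transactions

Answer: 4,4,1,5; total 14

Answer: A4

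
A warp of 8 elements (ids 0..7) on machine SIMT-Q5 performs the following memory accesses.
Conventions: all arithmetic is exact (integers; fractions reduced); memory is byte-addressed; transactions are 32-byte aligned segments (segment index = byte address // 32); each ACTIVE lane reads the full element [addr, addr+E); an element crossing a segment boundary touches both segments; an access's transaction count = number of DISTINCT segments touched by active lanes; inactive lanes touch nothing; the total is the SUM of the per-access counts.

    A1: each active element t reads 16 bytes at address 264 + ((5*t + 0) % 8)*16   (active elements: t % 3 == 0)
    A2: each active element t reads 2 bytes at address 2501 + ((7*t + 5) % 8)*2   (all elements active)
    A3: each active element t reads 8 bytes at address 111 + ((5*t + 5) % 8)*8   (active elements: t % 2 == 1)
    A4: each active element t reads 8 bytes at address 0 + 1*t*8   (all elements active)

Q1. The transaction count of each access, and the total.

A1: 3 transactions
A2: 1 transaction
A3: 3 transactions
A4: 2 transactions

Answer: 3,1,3,2; total 9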